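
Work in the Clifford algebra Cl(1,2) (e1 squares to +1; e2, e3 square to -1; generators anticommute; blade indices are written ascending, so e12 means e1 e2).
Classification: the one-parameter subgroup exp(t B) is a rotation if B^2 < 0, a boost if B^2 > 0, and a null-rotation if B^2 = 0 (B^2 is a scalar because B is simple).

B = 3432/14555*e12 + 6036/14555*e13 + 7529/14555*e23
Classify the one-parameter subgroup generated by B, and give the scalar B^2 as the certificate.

B^2 term by term: the squares give (3432/14555)^2*(e12)^2 + (6036/14555)^2*(e13)^2 + (7529/14555)^2*(e23)^2 = 11778624/211848025*(+1) + 36433296/211848025*(+1) + 56685841/211848025*(-1) = -1/25 (each basis 2-blade squares to minus the product of its generators' squares); cross terms between blades sharing an index anticommute and cancel. So B^2 = -1/25.
Answer: rotation, certificate B^2 = -1/25. The class reads off the invariant scalar -1/25 directly.


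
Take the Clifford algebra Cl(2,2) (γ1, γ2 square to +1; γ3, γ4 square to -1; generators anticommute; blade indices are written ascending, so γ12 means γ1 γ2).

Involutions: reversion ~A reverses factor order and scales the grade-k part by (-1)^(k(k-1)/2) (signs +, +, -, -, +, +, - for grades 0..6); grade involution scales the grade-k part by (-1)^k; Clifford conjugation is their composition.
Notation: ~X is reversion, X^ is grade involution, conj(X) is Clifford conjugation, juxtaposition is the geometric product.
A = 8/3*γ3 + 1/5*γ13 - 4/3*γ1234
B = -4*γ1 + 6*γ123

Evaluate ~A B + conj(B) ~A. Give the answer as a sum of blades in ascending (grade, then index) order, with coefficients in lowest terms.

first term: 6/5*γ2 - 4/5*γ3 + 8*γ4 - 16*γ12 + 32/3*γ13 - 16/3*γ234
second term: 6/5*γ2 - 4/5*γ3 - 8*γ4 - 16*γ12 + 32/3*γ13 - 16/3*γ234
Answer: 12/5*γ2 - 8/5*γ3 - 32*γ12 + 64/3*γ13 - 32/3*γ234


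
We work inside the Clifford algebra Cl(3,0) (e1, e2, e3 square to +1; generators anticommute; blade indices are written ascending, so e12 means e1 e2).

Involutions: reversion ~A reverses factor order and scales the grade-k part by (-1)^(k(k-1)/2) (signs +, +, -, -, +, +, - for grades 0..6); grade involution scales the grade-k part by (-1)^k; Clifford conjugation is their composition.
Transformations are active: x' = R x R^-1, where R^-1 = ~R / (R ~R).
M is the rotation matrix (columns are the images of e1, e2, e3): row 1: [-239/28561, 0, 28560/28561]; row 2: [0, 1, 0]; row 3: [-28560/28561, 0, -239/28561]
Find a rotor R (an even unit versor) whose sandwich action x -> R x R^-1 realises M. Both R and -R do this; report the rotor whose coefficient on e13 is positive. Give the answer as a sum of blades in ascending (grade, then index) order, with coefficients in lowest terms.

Method: write R = a + b12*e12 + b13*e13 + b23*e23 with a^2 + b12^2 + b13^2 + b23^2 = 1 (so R^-1 = ~R). Expanding the columns R e_j ~R gives tr M = 4a^2 - 1 and, from the antisymmetric part, M21 - M12 = -4a*b12, M13 - M31 = 4a*b13, M32 - M23 = -4a*b23.
Here tr M = 28083/28561, so a^2 = (1 + tr M)/4 = 14161/28561 and a = ±119/169. Taking a = 119/169: M21 - M12 = 0, M13 - M31 = 57120/28561, M32 - M23 = 0, giving b12 = 0, b13 = 120/169, b23 = 0, i.e. R = 119/169 + 120/169*e13.
Its e13 coefficient is already positive.
Answer: 119/169 + 120/169*e13. Why the constraint matters: R and -R act identically through the sandwich — M has trace 28083/28561 either way — so only the sign condition on e13 picks one of the two preimages.


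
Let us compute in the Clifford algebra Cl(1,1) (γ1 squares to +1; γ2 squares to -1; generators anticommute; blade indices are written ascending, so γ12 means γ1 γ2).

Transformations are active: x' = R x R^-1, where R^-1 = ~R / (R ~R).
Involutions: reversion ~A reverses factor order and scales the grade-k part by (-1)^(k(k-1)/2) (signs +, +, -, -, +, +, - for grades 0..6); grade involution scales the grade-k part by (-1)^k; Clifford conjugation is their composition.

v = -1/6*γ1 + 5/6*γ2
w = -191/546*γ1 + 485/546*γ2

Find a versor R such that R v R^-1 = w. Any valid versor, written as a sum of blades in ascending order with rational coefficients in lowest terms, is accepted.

Since q(v) = q(w) = -2/3, the sum R = v + w = -47/91*γ1 + 470/273*γ2 does the job whenever invertible.
Answer: -47/91*γ1 + 470/273*γ2


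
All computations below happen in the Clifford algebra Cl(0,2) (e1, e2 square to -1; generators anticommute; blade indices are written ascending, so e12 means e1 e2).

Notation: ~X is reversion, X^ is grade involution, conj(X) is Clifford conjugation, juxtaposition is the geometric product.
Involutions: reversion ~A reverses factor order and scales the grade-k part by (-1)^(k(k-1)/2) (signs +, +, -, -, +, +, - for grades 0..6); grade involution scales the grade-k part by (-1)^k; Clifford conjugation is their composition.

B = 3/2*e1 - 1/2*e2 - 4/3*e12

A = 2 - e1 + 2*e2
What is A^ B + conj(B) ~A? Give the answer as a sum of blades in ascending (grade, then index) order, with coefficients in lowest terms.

first term: -5/2 + 17/3*e1 + 1/3*e2 - 1/6*e12
second term: -5/2 - 17/3*e1 - 1/3*e2 + 1/6*e12
Answer: -5


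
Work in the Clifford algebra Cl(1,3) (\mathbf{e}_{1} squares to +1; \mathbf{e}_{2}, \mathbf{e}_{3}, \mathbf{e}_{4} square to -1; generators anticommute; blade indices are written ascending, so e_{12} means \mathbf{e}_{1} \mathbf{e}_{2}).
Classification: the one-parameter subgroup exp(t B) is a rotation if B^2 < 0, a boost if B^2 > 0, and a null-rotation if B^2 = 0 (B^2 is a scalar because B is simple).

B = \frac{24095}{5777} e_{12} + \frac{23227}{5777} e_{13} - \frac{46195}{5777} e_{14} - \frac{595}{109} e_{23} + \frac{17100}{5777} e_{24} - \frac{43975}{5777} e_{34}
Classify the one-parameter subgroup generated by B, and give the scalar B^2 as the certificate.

B^2 term by term: the squares give (\frac{24095}{5777})^2*(e_{12})^2 + (\frac{23227}{5777})^2*(e_{13})^2 + (-\frac{46195}{5777})^2*(e_{14})^2 + (-\frac{595}{109})^2*(e_{23})^2 + (\frac{17100}{5777})^2*(e_{24})^2 + (-\frac{43975}{5777})^2*(e_{34})^2 = \frac{580569025}{33373729}*(+1) + \frac{539493529}{33373729}*(+1) + \frac{2133978025}{33373729}*(+1) + \frac{354025}{11881}*(-1) + \frac{292410000}{33373729}*(-1) + \frac{1933800625}{33373729}*(-1) = 1 (each basis 2-blade squares to minus the product of its generators' squares); cross terms between blades sharing an index anticommute and cancel; the commuting (index-disjoint) pairs give grade-4 terms 2*c*c'*(blade product), which cancel blade by blade — e_{1234}: -\frac{2119155250}{33373729} - \frac{794363400}{33373729} + \frac{54972050}{629693} = 0 — confirming B is simple. So B^2 = 1.
Answer: boost, certificate B^2 = 1. No conjugation can change B^2 = 1; the sign gives the class.


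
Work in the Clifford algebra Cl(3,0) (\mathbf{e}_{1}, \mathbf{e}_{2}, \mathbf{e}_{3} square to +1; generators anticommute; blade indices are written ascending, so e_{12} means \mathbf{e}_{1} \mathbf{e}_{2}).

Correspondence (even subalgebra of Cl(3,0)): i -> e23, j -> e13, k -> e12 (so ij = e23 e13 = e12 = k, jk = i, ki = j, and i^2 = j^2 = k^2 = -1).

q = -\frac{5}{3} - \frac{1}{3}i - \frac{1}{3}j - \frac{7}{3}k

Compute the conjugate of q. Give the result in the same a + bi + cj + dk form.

In blades: q = -\frac{5}{3} - \frac{7}{3} e_{12} - \frac{1}{3} e_{13} - \frac{1}{3} e_{23}.
Quaternion conjugation is reversion on the even subalgebra: the scalar is fixed and every grade-2 blade flips sign, giving -\frac{5}{3} + \frac{7}{3} e_{12} + \frac{1}{3} e_{13} + \frac{1}{3} e_{23}; translating back:
Answer: -\frac{5}{3} + \frac{1}{3}i + \frac{1}{3}j + \frac{7}{3}k


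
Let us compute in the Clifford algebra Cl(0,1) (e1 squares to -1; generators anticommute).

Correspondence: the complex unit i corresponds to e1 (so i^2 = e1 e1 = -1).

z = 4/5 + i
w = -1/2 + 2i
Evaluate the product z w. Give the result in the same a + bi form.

In blades: z = 4/5 + e1, w = -1/2 + 2*e1.
Distribute z over w term by term (generator squares from the signature, products reordered to ascending indices): (4/5)*w = -2/5 + 8/5*e1; (e1)*w = -2 - 1/2*e1.
Sum: -12/5 + 11/10*e1; translating back through the correspondence:
Answer: -12/5 + 11/10*i


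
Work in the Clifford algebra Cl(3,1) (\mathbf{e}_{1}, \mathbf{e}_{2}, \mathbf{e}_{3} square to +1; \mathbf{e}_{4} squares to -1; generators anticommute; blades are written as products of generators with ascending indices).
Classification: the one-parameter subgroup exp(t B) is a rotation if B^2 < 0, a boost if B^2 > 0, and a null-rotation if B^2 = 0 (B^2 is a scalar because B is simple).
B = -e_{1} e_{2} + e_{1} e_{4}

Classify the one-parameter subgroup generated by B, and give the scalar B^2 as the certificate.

B^2 term by term: the squares give (-1)^2*(e_{1} e_{2})^2 + (1)^2*(e_{1} e_{4})^2 = 1*(-1) + 1*(+1) = 0 (each basis 2-blade squares to minus the product of its generators' squares); cross terms between blades sharing an index anticommute and cancel. So B^2 = 0.
Answer: null-rotation, certificate B^2 = 0. Because 0 is invariant under every versor sandwich, the classification follows from its sign alone.


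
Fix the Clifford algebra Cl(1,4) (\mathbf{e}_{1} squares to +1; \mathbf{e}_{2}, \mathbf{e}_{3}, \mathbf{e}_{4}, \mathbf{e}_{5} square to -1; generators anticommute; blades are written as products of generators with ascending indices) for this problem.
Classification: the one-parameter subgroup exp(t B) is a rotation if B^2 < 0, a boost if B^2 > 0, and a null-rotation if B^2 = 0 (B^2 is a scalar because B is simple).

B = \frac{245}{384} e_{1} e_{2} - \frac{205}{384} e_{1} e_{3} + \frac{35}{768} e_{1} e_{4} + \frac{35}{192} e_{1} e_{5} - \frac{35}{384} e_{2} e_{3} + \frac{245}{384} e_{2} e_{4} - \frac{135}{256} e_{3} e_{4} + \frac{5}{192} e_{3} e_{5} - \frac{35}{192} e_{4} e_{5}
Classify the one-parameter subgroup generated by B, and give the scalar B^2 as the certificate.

B^2 term by term: the squares give (\frac{245}{384})^2*(e_{1} e_{2})^2 + (-\frac{205}{384})^2*(e_{1} e_{3})^2 + (\frac{35}{768})^2*(e_{1} e_{4})^2 + (\frac{35}{192})^2*(e_{1} e_{5})^2 + (-\frac{35}{384})^2*(e_{2} e_{3})^2 + (\frac{245}{384})^2*(e_{2} e_{4})^2 + (-\frac{135}{256})^2*(e_{3} e_{4})^2 + (\frac{5}{192})^2*(e_{3} e_{5})^2 + (-\frac{35}{192})^2*(e_{4} e_{5})^2 = \frac{60025}{147456}*(+1) + \frac{42025}{147456}*(+1) + \frac{1225}{589824}*(+1) + \frac{1225}{36864}*(+1) + \frac{1225}{147456}*(-1) + \frac{60025}{147456}*(-1) + \frac{18225}{65536}*(-1) + \frac{25}{36864}*(-1) + \frac{1225}{36864}*(-1) = 0 (each basis 2-blade squares to minus the product of its generators' squares); cross terms between blades sharing an index anticommute and cancel; the commuting (index-disjoint) pairs give grade-4 terms 2*c*c'*(blade product), which cancel blade by blade — e_{1} e_{2} e_{3} e_{4}: -\frac{11025}{16384} + \frac{50225}{73728} - \frac{1225}{147456} = 0; e_{1} e_{2} e_{3} e_{5}: \frac{1225}{36864} - \frac{1225}{36864} = 0; e_{1} e_{2} e_{4} e_{5}: -\frac{8575}{36864} + \frac{8575}{36864} = 0; e_{1} e_{3} e_{4} e_{5}: \frac{7175}{36864} - \frac{175}{73728} - \frac{1575}{8192} = 0; e_{2} e_{3} e_{4} e_{5}: \frac{1225}{36864} - \frac{1225}{36864} = 0 — confirming B is simple. So B^2 = 0.
Answer: null-rotation, certificate B^2 = 0. B^2 = 0 is basis-independent, so its sign is the whole story.


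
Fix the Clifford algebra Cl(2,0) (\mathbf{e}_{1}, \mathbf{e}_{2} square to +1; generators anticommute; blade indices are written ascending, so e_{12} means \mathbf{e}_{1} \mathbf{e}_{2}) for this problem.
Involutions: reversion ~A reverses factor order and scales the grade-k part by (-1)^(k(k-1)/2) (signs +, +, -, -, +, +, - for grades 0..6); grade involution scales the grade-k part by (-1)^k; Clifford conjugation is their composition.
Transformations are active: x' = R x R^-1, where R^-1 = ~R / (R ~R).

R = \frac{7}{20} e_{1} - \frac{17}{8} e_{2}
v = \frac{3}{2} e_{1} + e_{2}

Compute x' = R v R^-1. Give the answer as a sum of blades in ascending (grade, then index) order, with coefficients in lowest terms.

~R = \frac{7}{20} e_{1} - \frac{17}{8} e_{2}, and R ~R = \frac{7421}{1600}, so R^-1 = ~R / (\frac{7421}{1600}).
R v = -\frac{8}{5} + \frac{283}{80} e_{12}
Answer: -\frac{25847}{14842} e_{1} + \frac{3459}{7421} e_{2}


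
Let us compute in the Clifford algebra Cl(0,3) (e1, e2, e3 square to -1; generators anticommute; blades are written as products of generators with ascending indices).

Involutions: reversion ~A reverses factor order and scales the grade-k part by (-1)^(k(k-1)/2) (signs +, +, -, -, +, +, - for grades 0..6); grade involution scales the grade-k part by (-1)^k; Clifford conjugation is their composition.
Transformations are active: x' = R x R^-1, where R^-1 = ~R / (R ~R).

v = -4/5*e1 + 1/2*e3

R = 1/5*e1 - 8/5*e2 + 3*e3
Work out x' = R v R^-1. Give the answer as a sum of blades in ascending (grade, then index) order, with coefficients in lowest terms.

~R = 1/5*e1 - 8/5*e2 + 3*e3, and R ~R = -58/5, so R^-1 = ~R / (-58/5).
R v = -67/50 - 32/25*e1 e2 + 5/2*e1 e3 - 4/5*e2 e3
Answer: 1227/1450*e1 - 268/725*e2 + 28/145*e3


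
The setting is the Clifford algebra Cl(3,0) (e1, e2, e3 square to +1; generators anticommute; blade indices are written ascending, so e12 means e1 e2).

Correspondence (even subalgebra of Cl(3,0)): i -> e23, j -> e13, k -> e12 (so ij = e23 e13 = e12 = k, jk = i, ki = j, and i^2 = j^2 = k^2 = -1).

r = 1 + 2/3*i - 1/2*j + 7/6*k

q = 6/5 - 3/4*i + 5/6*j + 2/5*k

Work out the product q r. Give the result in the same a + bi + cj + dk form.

In blades: q = 6/5 + 2/5*e12 + 5/6*e13 - 3/4*e23, r = 1 + 7/6*e12 - 1/2*e13 + 2/3*e23.
Distribute q over r term by term (generator squares from the signature, products reordered to ascending indices): (6/5)*r = 6/5 + 7/5*e12 - 3/5*e13 + 4/5*e23; (2/5*e12)*r = -7/15 + 2/5*e12 + 4/15*e13 + 1/5*e23; (5/6*e13)*r = 5/12 - 5/9*e12 + 5/6*e13 + 35/36*e23; (-3/4*e23)*r = 1/2 + 3/8*e12 + 7/8*e13 - 3/4*e23.
Sum: 33/20 + 583/360*e12 + 11/8*e13 + 11/9*e23; translating back through the correspondence:
Answer: 33/20 + 11/9*i + 11/8*j + 583/360*k


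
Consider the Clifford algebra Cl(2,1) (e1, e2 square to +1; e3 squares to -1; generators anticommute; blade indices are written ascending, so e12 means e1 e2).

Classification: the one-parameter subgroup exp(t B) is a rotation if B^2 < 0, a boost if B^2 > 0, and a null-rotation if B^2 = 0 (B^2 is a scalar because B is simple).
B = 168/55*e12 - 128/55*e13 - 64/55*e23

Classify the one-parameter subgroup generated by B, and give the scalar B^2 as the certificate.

B^2 term by term: the squares give (168/55)^2*(e12)^2 + (-128/55)^2*(e13)^2 + (-64/55)^2*(e23)^2 = 28224/3025*(-1) + 16384/3025*(+1) + 4096/3025*(+1) = -64/25 (each basis 2-blade squares to minus the product of its generators' squares); cross terms between blades sharing an index anticommute and cancel. So B^2 = -64/25.
Answer: rotation, certificate B^2 = -64/25. Certificate logic: -64/25 is a conjugation-invariant scalar, so its sign fixes rotation versus boost versus null-rotation outright.


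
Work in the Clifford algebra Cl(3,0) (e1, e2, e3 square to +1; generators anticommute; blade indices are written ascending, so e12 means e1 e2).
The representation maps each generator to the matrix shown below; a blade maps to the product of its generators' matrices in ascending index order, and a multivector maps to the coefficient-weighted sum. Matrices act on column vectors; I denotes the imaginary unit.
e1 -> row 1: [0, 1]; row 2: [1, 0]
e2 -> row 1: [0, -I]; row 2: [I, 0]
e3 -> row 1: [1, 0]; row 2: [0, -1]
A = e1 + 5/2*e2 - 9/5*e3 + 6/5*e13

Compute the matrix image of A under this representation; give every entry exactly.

Bivector images (products of the table entries): rho(e13) = rho(e1)rho(e3) = row 1: [0, -1]; row 2: [1, 0].
M = (1)*rho(e1) + (5/2)*rho(e2) + (-9/5)*rho(e3) + (6/5)*rho(e13), summed entrywise:
Answer: row 1: [-9/5, -1/5 - 5*I/2]; row 2: [11/5 + 5*I/2, 9/5]


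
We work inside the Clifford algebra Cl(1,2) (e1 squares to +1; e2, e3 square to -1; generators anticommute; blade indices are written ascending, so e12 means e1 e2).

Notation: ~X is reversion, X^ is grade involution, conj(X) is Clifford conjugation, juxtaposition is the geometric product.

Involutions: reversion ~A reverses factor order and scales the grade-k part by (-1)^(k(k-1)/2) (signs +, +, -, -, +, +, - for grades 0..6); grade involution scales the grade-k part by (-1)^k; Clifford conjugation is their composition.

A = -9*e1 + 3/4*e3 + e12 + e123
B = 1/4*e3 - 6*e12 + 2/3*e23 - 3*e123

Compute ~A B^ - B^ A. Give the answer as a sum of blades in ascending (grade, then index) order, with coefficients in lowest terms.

first term: 147/16 + 2/3*e1 + 109/2*e2 + 3*e3 - 5/2*e12 + 35/12*e13 - 27*e23 - 41/4*e123
second term: -141/16 - 2/3*e1 - 109/2*e2 - 3*e3 - 2*e12 - 19/12*e13 - 27*e23 - 43/4*e123
Answer: 18 + 4/3*e1 + 109*e2 + 6*e3 - 1/2*e12 + 9/2*e13 + 1/2*e123


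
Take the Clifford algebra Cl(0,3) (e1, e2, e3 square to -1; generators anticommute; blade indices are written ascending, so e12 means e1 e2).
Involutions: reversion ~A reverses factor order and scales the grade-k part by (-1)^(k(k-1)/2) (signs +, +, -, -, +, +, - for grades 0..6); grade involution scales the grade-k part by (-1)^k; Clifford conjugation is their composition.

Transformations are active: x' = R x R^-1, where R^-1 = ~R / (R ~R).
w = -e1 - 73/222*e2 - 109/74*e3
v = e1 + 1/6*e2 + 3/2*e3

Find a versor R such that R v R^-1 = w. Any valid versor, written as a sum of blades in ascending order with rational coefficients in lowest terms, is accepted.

Equal squares first: v^2 = w^2 = -59/18. Then v + w = -6/37*e2 + 1/37*e3 is a versor taking v to w, provided it is invertible.
Answer: -6/37*e2 + 1/37*e3


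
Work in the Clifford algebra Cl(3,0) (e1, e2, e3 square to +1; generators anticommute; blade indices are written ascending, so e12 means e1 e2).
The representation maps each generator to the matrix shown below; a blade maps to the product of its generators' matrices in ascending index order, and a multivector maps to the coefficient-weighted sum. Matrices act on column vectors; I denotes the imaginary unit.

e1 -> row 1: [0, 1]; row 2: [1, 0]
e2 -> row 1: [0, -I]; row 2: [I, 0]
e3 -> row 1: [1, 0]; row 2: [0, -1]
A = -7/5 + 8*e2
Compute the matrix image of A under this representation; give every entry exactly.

M = (-7/5)*1 + (8)*rho(e2), summed entrywise (1 is the identity matrix):
Answer: row 1: [-7/5, -8*I]; row 2: [8*I, -7/5]


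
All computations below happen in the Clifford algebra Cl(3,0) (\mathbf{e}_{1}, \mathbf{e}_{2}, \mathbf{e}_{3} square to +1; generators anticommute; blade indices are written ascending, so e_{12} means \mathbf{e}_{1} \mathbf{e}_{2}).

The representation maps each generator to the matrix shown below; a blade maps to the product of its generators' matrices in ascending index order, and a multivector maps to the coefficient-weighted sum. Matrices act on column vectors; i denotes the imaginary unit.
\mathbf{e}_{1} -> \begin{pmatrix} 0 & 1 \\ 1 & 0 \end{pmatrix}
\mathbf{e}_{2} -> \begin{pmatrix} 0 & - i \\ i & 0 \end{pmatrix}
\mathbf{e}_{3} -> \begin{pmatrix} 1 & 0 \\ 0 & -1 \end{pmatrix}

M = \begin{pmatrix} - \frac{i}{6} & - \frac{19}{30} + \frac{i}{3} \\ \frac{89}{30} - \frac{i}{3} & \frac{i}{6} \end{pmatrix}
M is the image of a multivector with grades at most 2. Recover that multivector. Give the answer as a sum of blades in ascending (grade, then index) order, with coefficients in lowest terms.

Method: 1, rho(e_{1}), rho(e_{2}), rho(e_{3}) form a trace-orthogonal basis of the 2x2 complex matrices (tr(X Y) = 2 if X = Y, else 0), so M = m0*1 + m1*rho(e_{1}) + m2*rho(e_{2}) + m3*rho(e_{3}) with m0 = tr(M)/2 = 0, m1 = tr(M rho(e_{1}))/2 = \frac{7}{6}, m2 = tr(M rho(e_{2}))/2 = - \frac{1}{3} - \frac{9 i}{5}, m3 = tr(M rho(e_{3}))/2 = - \frac{i}{6}.
Multiplying table entries, the bivector images are rho(e_{12}) = i*rho(e_{3}), rho(e_{13}) = -i*rho(e_{2}), rho(e_{23}) = i*rho(e_{1}); with real blade coefficients the real parts of m0..m3 are the coefficients of 1, e_{1}, e_{2}, e_{3} and the imaginary parts give the bivectors (e_{23}: Im m1, e_{13}: -Im m2, e_{12}: Im m3).
Answer: \frac{7}{6} e_{1} - \frac{1}{3} e_{2} - \frac{1}{6} e_{12} + \frac{9}{5} e_{13}


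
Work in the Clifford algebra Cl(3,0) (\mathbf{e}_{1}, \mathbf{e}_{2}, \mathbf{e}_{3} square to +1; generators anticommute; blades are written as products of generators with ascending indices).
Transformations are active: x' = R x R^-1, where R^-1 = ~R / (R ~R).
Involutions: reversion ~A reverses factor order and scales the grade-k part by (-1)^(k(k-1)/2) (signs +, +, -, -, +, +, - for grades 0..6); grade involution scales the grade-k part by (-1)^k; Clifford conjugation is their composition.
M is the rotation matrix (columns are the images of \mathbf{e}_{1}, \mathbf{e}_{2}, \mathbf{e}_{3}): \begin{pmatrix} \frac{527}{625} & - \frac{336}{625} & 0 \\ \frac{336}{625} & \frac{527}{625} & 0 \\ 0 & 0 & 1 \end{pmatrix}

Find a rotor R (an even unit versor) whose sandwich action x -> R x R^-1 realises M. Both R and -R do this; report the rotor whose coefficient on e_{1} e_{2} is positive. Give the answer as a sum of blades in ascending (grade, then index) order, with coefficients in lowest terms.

Method: write R = a + b12*e_{1} e_{2} + b13*e_{1} e_{3} + b23*e_{2} e_{3} with a^2 + b12^2 + b13^2 + b23^2 = 1 (so R^-1 = ~R). Expanding the columns R e_j ~R gives tr M = 4a^2 - 1 and, from the antisymmetric part, M21 - M12 = -4a*b12, M13 - M31 = 4a*b13, M32 - M23 = -4a*b23.
Here tr M = \frac{1679}{625}, so a^2 = (1 + tr M)/4 = \frac{576}{625} and a = ±\frac{24}{25}. Taking a = \frac{24}{25}: M21 - M12 = \frac{672}{625}, M13 - M31 = 0, M32 - M23 = 0, giving b12 = -\frac{7}{25}, b13 = 0, b23 = 0, i.e. R = \frac{24}{25} - \frac{7}{25} e_{1} e_{2}.
Its e_{1} e_{2} coefficient is negative, so report the other preimage -R.
Answer: -\frac{24}{25} + \frac{7}{25} e_{1} e_{2}. Uniqueness: Spin(3) -> SO(3) maps R and -R to the same rotation of trace \frac{1679}{625}; fixing the sign of the e_{1} e_{2} coefficient removes the ambiguity.


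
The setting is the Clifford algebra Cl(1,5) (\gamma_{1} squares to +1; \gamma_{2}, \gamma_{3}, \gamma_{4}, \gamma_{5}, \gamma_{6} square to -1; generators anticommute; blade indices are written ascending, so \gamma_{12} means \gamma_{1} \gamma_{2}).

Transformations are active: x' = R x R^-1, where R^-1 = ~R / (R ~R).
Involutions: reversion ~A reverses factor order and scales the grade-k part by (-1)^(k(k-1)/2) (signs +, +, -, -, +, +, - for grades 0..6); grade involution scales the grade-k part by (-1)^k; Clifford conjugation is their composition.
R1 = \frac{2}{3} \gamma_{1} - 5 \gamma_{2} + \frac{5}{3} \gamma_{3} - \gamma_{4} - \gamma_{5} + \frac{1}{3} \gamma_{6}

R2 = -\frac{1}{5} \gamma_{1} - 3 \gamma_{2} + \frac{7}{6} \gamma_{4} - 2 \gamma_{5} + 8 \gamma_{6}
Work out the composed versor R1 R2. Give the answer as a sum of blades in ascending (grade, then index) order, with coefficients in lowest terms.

Distribute over the terms of R2 (each basis-blade product reordered to ascending indices, repeated generators contracted through their squares):
R1 (-\frac{1}{5} \gamma_{1}) = -\frac{2}{15} - \gamma_{12} + \frac{1}{3} \gamma_{13} - \frac{1}{5} \gamma_{14} - \frac{1}{5} \gamma_{15} + \frac{1}{15} \gamma_{16}
R1 (-3 \gamma_{2}) = -15 - 2 \gamma_{12} + 5 \gamma_{23} - 3 \gamma_{24} - 3 \gamma_{25} + \gamma_{26}
R1 (\frac{7}{6} \gamma_{4}) = \frac{7}{6} + \frac{7}{9} \gamma_{14} - \frac{35}{6} \gamma_{24} + \frac{35}{18} \gamma_{34} + \frac{7}{6} \gamma_{45} - \frac{7}{18} \gamma_{46}
R1 (-2 \gamma_{5}) = -2 - \frac{4}{3} \gamma_{15} + 10 \gamma_{25} - \frac{10}{3} \gamma_{35} + 2 \gamma_{45} + \frac{2}{3} \gamma_{56}
R1 (8 \gamma_{6}) = -\frac{8}{3} + \frac{16}{3} \gamma_{16} - 40 \gamma_{26} + \frac{40}{3} \gamma_{36} - 8 \gamma_{46} - 8 \gamma_{56}
Summing the partial products and collecting blades:
Answer: -\frac{559}{30} - 3 \gamma_{12} + \frac{1}{3} \gamma_{13} + \frac{26}{45} \gamma_{14} - \frac{23}{15} \gamma_{15} + \frac{27}{5} \gamma_{16} + 5 \gamma_{23} - \frac{53}{6} \gamma_{24} + 7 \gamma_{25} - 39 \gamma_{26} + \frac{35}{18} \gamma_{34} - \frac{10}{3} \gamma_{35} + \frac{40}{3} \gamma_{36} + \frac{19}{6} \gamma_{45} - \frac{151}{18} \gamma_{46} - \frac{22}{3} \gamma_{56}


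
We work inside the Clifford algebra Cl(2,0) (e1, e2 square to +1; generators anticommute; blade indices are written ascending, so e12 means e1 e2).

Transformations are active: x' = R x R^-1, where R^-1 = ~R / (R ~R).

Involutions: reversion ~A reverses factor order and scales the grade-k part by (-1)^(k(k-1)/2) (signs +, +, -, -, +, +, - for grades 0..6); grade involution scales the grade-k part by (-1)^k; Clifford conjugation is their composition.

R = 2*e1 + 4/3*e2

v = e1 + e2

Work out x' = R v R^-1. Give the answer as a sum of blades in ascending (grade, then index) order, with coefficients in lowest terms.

~R = 2*e1 + 4/3*e2, and R ~R = 52/9, so R^-1 = ~R / (52/9).
R v = 10/3 + 2/3*e12
Answer: 17/13*e1 + 7/13*e2


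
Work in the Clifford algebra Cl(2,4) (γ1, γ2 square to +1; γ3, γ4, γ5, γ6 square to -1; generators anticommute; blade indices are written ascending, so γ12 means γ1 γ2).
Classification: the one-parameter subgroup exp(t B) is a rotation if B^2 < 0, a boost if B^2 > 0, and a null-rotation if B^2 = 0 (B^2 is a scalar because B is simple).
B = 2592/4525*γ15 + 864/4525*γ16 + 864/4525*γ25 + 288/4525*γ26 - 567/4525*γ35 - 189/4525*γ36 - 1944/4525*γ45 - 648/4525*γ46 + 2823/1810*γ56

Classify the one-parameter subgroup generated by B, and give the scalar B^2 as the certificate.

B^2 term by term: the squares give (2592/4525)^2*(γ15)^2 + (864/4525)^2*(γ16)^2 + (864/4525)^2*(γ25)^2 + (288/4525)^2*(γ26)^2 + (-567/4525)^2*(γ35)^2 + (-189/4525)^2*(γ36)^2 + (-1944/4525)^2*(γ45)^2 + (-648/4525)^2*(γ46)^2 + (2823/1810)^2*(γ56)^2 = 6718464/20475625*(+1) + 746496/20475625*(+1) + 746496/20475625*(+1) + 82944/20475625*(+1) + 321489/20475625*(-1) + 35721/20475625*(-1) + 3779136/20475625*(-1) + 419904/20475625*(-1) + 7969329/3276100*(-1) = -9/4 (each basis 2-blade squares to minus the product of its generators' squares); cross terms between blades sharing an index anticommute and cancel; the commuting (index-disjoint) pairs give grade-4 terms 2*c*c'*(blade product), which cancel blade by blade — γ1256: -1492992/20475625 + 1492992/20475625 = 0; γ1356: 979776/20475625 - 979776/20475625 = 0; γ1456: 3359232/20475625 - 3359232/20475625 = 0; γ2356: 326592/20475625 - 326592/20475625 = 0; γ2456: 1119744/20475625 - 1119744/20475625 = 0; γ3456: -734832/20475625 + 734832/20475625 = 0 — confirming B is simple. So B^2 = -9/4.
Answer: rotation, certificate B^2 = -9/4. Because -9/4 is invariant under every versor sandwich, the classification follows from its sign alone.


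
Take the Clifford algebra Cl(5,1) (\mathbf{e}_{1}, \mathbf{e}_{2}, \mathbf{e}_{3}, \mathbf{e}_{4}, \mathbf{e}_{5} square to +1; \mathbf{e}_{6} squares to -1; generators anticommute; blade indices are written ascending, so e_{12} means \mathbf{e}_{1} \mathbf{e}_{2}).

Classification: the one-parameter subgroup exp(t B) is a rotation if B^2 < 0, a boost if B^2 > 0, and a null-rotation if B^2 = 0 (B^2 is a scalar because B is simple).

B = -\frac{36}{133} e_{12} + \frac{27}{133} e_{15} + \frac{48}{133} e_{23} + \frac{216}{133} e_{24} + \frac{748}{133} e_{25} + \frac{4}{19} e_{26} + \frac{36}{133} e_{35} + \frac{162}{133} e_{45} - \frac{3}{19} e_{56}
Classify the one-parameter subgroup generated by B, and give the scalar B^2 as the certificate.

B^2 term by term: the squares give (-\frac{36}{133})^2*(e_{12})^2 + (\frac{27}{133})^2*(e_{15})^2 + (\frac{48}{133})^2*(e_{23})^2 + (\frac{216}{133})^2*(e_{24})^2 + (\frac{748}{133})^2*(e_{25})^2 + (\frac{4}{19})^2*(e_{26})^2 + (\frac{36}{133})^2*(e_{35})^2 + (\frac{162}{133})^2*(e_{45})^2 + (-\frac{3}{19})^2*(e_{56})^2 = \frac{1296}{17689}*(-1) + \frac{729}{17689}*(-1) + \frac{2304}{17689}*(-1) + \frac{46656}{17689}*(-1) + \frac{559504}{17689}*(-1) + \frac{16}{361}*(+1) + \frac{1296}{17689}*(-1) + \frac{26244}{17689}*(-1) + \frac{9}{361}*(+1) = -36 (each basis 2-blade squares to minus the product of its generators' squares); cross terms between blades sharing an index anticommute and cancel; the commuting (index-disjoint) pairs give grade-4 terms 2*c*c'*(blade product), which cancel blade by blade — e_{1235}: -\frac{2592}{17689} + \frac{2592}{17689} = 0; e_{1245}: -\frac{11664}{17689} + \frac{11664}{17689} = 0; e_{1256}: \frac{216}{2527} - \frac{216}{2527} = 0; e_{2345}: \frac{15552}{17689} - \frac{15552}{17689} = 0; e_{2356}: -\frac{288}{2527} + \frac{288}{2527} = 0; e_{2456}: -\frac{1296}{2527} + \frac{1296}{2527} = 0 — confirming B is simple. So B^2 = -36.
Answer: rotation, certificate B^2 = -36. The class reads off the invariant scalar -36 directly.


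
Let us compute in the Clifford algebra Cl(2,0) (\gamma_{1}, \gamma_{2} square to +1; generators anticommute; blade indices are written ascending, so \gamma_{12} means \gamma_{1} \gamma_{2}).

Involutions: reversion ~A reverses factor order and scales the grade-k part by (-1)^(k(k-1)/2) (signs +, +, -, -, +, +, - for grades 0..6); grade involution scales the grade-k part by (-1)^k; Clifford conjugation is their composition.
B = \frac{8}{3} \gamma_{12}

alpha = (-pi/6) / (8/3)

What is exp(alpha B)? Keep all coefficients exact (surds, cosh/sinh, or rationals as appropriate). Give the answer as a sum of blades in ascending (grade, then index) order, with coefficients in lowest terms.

B^2 = (\frac{8}{3})^2*(\gamma_{12})^2 = \frac{64}{9}*(-1) = -\frac{64}{9} (a basis 2-blade squares to minus the product of its generators' squares).
B^2 = -\frac{64}{9} — circular case — the even/odd split gives cos and sin: l = \frac{8}{3}, alpha*l = - \frac{\pi}{6}, so exp(alpha B) = cos(- \frac{\pi}{6}) + (sin(- \frac{\pi}{6})/(\frac{8}{3}))*B = \frac{\sqrt{3}}{2} + (- \frac{3}{16})*B.
Answer: \frac{\sqrt{3}}{2} - \frac{1}{2} \gamma_{12}


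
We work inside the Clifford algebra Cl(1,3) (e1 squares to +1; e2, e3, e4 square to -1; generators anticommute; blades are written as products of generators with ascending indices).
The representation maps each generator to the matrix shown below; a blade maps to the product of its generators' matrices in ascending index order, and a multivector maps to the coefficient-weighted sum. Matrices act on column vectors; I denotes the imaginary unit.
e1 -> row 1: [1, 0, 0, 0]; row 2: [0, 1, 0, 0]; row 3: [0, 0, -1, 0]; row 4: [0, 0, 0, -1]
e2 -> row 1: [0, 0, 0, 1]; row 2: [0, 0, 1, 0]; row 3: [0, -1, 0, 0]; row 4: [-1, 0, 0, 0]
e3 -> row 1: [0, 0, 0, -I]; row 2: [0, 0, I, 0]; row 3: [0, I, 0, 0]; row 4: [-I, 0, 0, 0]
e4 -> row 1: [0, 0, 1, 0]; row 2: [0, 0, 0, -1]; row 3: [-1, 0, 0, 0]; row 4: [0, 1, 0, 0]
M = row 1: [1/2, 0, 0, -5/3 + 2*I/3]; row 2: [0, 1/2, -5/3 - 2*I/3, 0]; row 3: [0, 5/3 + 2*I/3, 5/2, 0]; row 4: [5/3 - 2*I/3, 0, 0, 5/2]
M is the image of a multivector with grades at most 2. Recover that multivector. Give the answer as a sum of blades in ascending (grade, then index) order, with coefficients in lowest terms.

Method: the blade images are trace-orthogonal — tr(rho(e_A) rho(e_B)^-1) = 4 if A = B and 0 otherwise — and rho(e_A)^-1 = (e_A)^2 * rho(e_A) with (e_A)^2 = +1 or -1, so the coefficient of e_A in the preimage is (e_A)^2 * tr(M rho(e_A))/4.
Nonzero projections over blades of grade <= 2: 1: (1)^2 = +1, tr(M 1) = 6, coefficient 3/2; e1: (e1)^2 = +1, tr(M rho(e1)) = -4, coefficient -1; e2: (e2)^2 = -1, tr(M rho(e2)) = 20/3, coefficient -5/3; e1 e3: (e1 e3)^2 = +1, tr(M rho(e1 e3)) = -8/3, coefficient -2/3. Every other blade of grade <= 2 projects to 0.
Answer: 3/2 - e1 - 5/3*e2 - 2/3*e1 e3


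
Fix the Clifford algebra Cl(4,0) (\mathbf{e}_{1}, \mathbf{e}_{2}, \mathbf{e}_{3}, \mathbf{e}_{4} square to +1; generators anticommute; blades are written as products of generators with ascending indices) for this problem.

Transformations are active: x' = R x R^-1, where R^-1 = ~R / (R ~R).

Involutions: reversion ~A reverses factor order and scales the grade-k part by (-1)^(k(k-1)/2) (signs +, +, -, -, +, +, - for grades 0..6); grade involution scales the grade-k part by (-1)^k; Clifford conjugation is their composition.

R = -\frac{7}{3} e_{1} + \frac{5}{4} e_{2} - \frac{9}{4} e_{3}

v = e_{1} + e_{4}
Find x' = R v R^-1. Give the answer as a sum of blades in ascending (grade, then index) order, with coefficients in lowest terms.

~R = -\frac{7}{3} e_{1} + \frac{5}{4} e_{2} - \frac{9}{4} e_{3}, and R ~R = \frac{869}{72}, so R^-1 = ~R / (\frac{869}{72}).
R v = -\frac{7}{3} - \frac{5}{4} e_{1} e_{2} + \frac{9}{4} e_{1} e_{3} - \frac{7}{3} e_{1} e_{4} + \frac{5}{4} e_{2} e_{4} - \frac{9}{4} e_{3} e_{4}
Answer: -\frac{85}{869} e_{1} - \frac{420}{869} e_{2} + \frac{756}{869} e_{3} - e_{4}


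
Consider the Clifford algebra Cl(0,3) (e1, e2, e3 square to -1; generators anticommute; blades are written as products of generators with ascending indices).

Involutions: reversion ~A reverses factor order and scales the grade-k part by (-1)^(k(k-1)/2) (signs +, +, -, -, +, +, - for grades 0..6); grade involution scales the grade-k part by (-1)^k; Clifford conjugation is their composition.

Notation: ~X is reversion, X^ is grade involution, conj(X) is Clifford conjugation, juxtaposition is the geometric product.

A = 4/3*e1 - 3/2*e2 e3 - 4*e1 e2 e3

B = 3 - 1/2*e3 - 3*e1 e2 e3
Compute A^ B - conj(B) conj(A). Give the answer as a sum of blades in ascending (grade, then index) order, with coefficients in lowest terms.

first term: -12 - 17/2*e1 - 3/4*e2 + 2*e1 e2 + 2/3*e1 e3 - 17/2*e2 e3 + 12*e1 e2 e3
second term: 12 + 1/2*e1 + 3/4*e2 + 2*e1 e2 + 2/3*e1 e3 + 1/2*e2 e3 - 12*e1 e2 e3
Answer: -24 - 9*e1 - 3/2*e2 - 9*e2 e3 + 24*e1 e2 e3


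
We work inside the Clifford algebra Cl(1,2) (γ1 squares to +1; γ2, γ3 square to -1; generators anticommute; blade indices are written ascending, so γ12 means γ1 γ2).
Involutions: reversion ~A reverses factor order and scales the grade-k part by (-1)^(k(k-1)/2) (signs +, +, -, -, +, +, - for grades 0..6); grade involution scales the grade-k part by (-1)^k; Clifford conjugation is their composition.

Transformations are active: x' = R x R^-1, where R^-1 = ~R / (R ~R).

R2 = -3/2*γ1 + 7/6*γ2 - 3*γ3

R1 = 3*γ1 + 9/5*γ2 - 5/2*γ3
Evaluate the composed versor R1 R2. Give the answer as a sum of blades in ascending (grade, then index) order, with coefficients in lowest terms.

Distribute over the terms of R1 (each basis-blade product reordered to ascending indices, repeated generators contracted through their squares):
(3*γ1) R2 = -9/2 + 7/2*γ12 - 9*γ13
(9/5*γ2) R2 = -21/10 + 27/10*γ12 - 27/5*γ23
(-5/2*γ3) R2 = -15/2 - 15/4*γ13 + 35/12*γ23
Summing the partial products and collecting blades:
Answer: -141/10 + 31/5*γ12 - 51/4*γ13 - 149/60*γ23


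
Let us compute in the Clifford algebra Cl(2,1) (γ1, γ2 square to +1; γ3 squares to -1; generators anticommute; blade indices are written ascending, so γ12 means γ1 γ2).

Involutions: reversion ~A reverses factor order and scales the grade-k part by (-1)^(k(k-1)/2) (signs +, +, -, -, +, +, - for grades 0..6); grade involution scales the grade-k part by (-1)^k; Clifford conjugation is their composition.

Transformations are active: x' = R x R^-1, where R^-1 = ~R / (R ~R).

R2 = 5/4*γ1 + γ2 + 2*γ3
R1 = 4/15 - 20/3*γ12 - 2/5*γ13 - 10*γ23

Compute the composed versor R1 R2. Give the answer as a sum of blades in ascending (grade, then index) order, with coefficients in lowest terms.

Distribute over the terms of R2 (each basis-blade product reordered to ascending indices, repeated generators contracted through their squares):
R1 (5/4*γ1) = 1/3*γ1 + 25/3*γ2 + 1/2*γ3 - 25/2*γ123
R1 (γ2) = -20/3*γ1 + 4/15*γ2 + 10*γ3 + 2/5*γ123
R1 (2*γ3) = 4/5*γ1 + 20*γ2 + 8/15*γ3 - 40/3*γ123
Summing the partial products and collecting blades:
Answer: -83/15*γ1 + 143/5*γ2 + 331/30*γ3 - 763/30*γ123


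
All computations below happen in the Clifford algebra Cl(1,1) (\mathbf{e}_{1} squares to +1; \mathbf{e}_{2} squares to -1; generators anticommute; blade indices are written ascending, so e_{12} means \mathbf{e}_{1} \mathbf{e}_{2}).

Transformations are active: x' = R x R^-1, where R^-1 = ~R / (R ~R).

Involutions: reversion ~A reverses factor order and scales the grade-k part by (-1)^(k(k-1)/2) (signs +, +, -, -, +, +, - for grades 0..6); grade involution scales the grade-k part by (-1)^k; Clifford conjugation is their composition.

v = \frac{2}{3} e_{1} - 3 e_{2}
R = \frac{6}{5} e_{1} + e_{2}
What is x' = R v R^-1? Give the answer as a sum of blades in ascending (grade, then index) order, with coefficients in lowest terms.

~R = \frac{6}{5} e_{1} + e_{2}, and R ~R = \frac{11}{25}, so R^-1 = ~R / (\frac{11}{25}).
R v = \frac{19}{5} - \frac{64}{15} e_{12}
Answer: \frac{662}{33} e_{1} + \frac{223}{11} e_{2}


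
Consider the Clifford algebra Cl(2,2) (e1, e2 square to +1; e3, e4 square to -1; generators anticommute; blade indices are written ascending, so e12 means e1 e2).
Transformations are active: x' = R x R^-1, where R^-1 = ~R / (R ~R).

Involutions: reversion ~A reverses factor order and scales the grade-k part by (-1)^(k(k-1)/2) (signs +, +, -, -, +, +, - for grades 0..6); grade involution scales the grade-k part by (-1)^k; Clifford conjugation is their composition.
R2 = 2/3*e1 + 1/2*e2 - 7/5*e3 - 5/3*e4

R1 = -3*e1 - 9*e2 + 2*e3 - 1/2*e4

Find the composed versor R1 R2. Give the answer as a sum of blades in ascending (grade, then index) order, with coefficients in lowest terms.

Distribute over the terms of R1 (each basis-blade product reordered to ascending indices, repeated generators contracted through their squares):
(-3*e1) R2 = -2 - 3/2*e12 + 21/5*e13 + 5*e14
(-9*e2) R2 = -9/2 + 6*e12 + 63/5*e23 + 15*e24
(2*e3) R2 = 14/5 - 4/3*e13 - e23 - 10/3*e34
(-1/2*e4) R2 = -5/6 + 1/3*e14 + 1/4*e24 - 7/10*e34
Summing the partial products and collecting blades:
Answer: -68/15 + 9/2*e12 + 43/15*e13 + 16/3*e14 + 58/5*e23 + 61/4*e24 - 121/30*e34


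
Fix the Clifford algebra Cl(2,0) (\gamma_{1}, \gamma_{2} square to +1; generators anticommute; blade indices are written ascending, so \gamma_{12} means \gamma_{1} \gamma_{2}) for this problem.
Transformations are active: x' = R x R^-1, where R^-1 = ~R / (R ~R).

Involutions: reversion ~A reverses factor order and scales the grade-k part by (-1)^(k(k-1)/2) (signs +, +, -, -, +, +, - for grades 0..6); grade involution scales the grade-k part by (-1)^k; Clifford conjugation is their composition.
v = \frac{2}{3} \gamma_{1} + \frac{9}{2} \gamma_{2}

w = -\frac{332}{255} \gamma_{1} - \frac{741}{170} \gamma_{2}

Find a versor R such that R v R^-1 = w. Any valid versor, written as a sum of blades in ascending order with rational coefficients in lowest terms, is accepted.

Sketch: the shared square \frac{745}{36} makes R = v + w = -\frac{54}{85} \gamma_{1} + \frac{12}{85} \gamma_{2} the natural versor; its sandwich fixes that direction, negates (v - w)/2, and sends v to w.
Answer: -\frac{54}{85} \gamma_{1} + \frac{12}{85} \gamma_{2}


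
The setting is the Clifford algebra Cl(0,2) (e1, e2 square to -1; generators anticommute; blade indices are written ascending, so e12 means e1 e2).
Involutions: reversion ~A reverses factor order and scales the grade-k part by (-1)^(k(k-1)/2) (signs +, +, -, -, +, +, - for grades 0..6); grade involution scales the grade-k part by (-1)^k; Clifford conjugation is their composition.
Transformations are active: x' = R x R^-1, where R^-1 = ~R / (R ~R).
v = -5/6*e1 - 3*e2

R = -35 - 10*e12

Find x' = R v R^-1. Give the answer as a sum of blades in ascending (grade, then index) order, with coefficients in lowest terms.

~R = -35 + 10*e12, and R ~R = 1325, so R^-1 = ~R / (1325).
R v = -5/6*e1 + 340/3*e2
Answer: 93/106*e1 - 475/159*e2


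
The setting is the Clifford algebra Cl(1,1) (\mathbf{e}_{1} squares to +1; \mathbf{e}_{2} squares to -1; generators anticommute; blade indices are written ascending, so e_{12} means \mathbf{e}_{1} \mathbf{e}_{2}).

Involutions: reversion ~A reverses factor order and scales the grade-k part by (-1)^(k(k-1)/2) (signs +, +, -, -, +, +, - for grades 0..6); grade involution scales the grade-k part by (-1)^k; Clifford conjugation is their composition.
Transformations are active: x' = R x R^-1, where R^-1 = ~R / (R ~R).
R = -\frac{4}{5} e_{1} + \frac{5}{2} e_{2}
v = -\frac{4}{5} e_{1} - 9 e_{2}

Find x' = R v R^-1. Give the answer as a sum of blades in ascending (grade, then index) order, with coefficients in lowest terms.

~R = -\frac{4}{5} e_{1} + \frac{5}{2} e_{2}, and R ~R = -\frac{561}{100}, so R^-1 = ~R / (-\frac{561}{100}).
R v = \frac{1157}{50} + \frac{46}{5} e_{12}
Answer: \frac{20756}{2805} e_{1} - \frac{6521}{561} e_{2}
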